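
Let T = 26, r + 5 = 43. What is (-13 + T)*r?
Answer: 494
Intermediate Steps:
r = 38 (r = -5 + 43 = 38)
(-13 + T)*r = (-13 + 26)*38 = 13*38 = 494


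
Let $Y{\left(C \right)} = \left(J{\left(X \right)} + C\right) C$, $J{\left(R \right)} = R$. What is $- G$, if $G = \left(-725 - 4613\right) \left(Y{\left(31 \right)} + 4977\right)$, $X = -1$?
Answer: $31531566$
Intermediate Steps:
$Y{\left(C \right)} = C \left(-1 + C\right)$ ($Y{\left(C \right)} = \left(-1 + C\right) C = C \left(-1 + C\right)$)
$G = -31531566$ ($G = \left(-725 - 4613\right) \left(31 \left(-1 + 31\right) + 4977\right) = - 5338 \left(31 \cdot 30 + 4977\right) = - 5338 \left(930 + 4977\right) = \left(-5338\right) 5907 = -31531566$)
$- G = \left(-1\right) \left(-31531566\right) = 31531566$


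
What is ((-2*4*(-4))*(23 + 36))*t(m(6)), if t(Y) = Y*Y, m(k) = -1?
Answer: 1888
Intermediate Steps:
t(Y) = Y²
((-2*4*(-4))*(23 + 36))*t(m(6)) = ((-2*4*(-4))*(23 + 36))*(-1)² = (-8*(-4)*59)*1 = (32*59)*1 = 1888*1 = 1888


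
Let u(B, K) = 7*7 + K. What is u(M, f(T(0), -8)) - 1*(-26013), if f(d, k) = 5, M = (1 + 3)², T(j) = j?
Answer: 26067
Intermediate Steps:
M = 16 (M = 4² = 16)
u(B, K) = 49 + K
u(M, f(T(0), -8)) - 1*(-26013) = (49 + 5) - 1*(-26013) = 54 + 26013 = 26067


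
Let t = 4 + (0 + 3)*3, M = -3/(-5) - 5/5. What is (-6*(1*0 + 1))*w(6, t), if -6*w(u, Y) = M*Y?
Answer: -26/5 ≈ -5.2000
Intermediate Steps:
M = -⅖ (M = -3*(-⅕) - 5*⅕ = ⅗ - 1 = -⅖ ≈ -0.40000)
t = 13 (t = 4 + 3*3 = 4 + 9 = 13)
w(u, Y) = Y/15 (w(u, Y) = -(-1)*Y/15 = Y/15)
(-6*(1*0 + 1))*w(6, t) = (-6*(1*0 + 1))*((1/15)*13) = -6*(0 + 1)*(13/15) = -6*1*(13/15) = -6*13/15 = -26/5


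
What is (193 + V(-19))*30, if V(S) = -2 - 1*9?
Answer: 5460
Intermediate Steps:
V(S) = -11 (V(S) = -2 - 9 = -11)
(193 + V(-19))*30 = (193 - 11)*30 = 182*30 = 5460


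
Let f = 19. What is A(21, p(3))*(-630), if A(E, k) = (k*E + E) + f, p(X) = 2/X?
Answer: -34020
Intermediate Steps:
A(E, k) = 19 + E + E*k (A(E, k) = (k*E + E) + 19 = (E*k + E) + 19 = (E + E*k) + 19 = 19 + E + E*k)
A(21, p(3))*(-630) = (19 + 21 + 21*(2/3))*(-630) = (19 + 21 + 14)*(-630) = 54*(-630) = -34020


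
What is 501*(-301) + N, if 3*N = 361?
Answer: -452042/3 ≈ -1.5068e+5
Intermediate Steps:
N = 361/3 (N = (⅓)*361 = 361/3 ≈ 120.33)
501*(-301) + N = 501*(-301) + 361/3 = -150801 + 361/3 = -452042/3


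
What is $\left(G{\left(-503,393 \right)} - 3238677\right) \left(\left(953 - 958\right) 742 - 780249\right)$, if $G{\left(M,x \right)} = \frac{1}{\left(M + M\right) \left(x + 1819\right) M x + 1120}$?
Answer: $\frac{1116875147560945272060385}{439889544808} \approx 2.539 \cdot 10^{12}$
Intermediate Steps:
$G{\left(M,x \right)} = \frac{1}{1120 + 2 x M^{2} \left(1819 + x\right)}$ ($G{\left(M,x \right)} = \frac{1}{2 M \left(1819 + x\right) M x + 1120} = \frac{1}{2 M^{2} \left(1819 + x\right) x + 1120} = \frac{1}{2 x M^{2} \left(1819 + x\right) + 1120} = \frac{1}{1120 + 2 x M^{2} \left(1819 + x\right)}$)
$\left(G{\left(-503,393 \right)} - 3238677\right) \left(\left(953 - 958\right) 742 - 780249\right) = \left(\frac{1}{2 \left(560 + \left(-503\right)^{2} \cdot 393^{2} + 1819 \cdot 393 \left(-503\right)^{2}\right)} - 3238677\right) \left(\left(953 - 958\right) 742 - 780249\right) = \left(\frac{1}{2 \left(560 + 253009 \cdot 154449 + 1819 \cdot 393 \cdot 253009\right)} - 3238677\right) \left(\left(-5\right) 742 - 780249\right) = \left(\frac{1}{2 \left(560 + 39076987041 + 180867784803\right)} - 3238677\right) \left(-3710 - 780249\right) = \left(\frac{1}{2 \cdot 219944772404} - 3238677\right) \left(-783959\right) = \left(\frac{1}{2} \cdot \frac{1}{219944772404} - 3238677\right) \left(-783959\right) = \left(\frac{1}{439889544808} - 3238677\right) \left(-783959\right) = \left(- \frac{1424660151310139015}{439889544808}\right) \left(-783959\right) = \frac{1116875147560945272060385}{439889544808}$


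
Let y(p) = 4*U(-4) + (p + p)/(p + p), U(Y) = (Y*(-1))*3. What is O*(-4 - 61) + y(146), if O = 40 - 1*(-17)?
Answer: -3656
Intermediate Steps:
U(Y) = -3*Y (U(Y) = -Y*3 = -3*Y)
O = 57 (O = 40 + 17 = 57)
y(p) = 49 (y(p) = 4*(-3*(-4)) + (p + p)/(p + p) = 4*12 + (2*p)/((2*p)) = 48 + (2*p)*(1/(2*p)) = 48 + 1 = 49)
O*(-4 - 61) + y(146) = 57*(-4 - 61) + 49 = 57*(-65) + 49 = -3705 + 49 = -3656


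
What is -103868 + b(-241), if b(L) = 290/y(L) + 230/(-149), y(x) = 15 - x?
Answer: -1980978331/19072 ≈ -1.0387e+5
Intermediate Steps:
b(L) = -230/149 + 290/(15 - L) (b(L) = 290/(15 - L) + 230/(-149) = 290/(15 - L) + 230*(-1/149) = 290/(15 - L) - 230/149 = -230/149 + 290/(15 - L))
-103868 + b(-241) = -103868 + 10*(-3976 - 23*(-241))/(149*(-15 - 241)) = -103868 + (10/149)*(-3976 + 5543)/(-256) = -103868 + (10/149)*(-1/256)*1567 = -103868 - 7835/19072 = -1980978331/19072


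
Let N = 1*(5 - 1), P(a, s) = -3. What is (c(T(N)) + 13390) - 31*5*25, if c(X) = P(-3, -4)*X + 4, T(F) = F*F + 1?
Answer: 9468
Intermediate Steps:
N = 4 (N = 1*4 = 4)
T(F) = 1 + F² (T(F) = F² + 1 = 1 + F²)
c(X) = 4 - 3*X (c(X) = -3*X + 4 = 4 - 3*X)
(c(T(N)) + 13390) - 31*5*25 = ((4 - 3*(1 + 4²)) + 13390) - 31*5*25 = ((4 - 3*(1 + 16)) + 13390) - 155*25 = ((4 - 3*17) + 13390) - 3875 = ((4 - 51) + 13390) - 3875 = (-47 + 13390) - 3875 = 13343 - 3875 = 9468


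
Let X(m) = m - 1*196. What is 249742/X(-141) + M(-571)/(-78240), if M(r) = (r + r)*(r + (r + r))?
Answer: -3366511497/4394480 ≈ -766.08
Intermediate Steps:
X(m) = -196 + m (X(m) = m - 196 = -196 + m)
M(r) = 6*r² (M(r) = (2*r)*(r + 2*r) = (2*r)*(3*r) = 6*r²)
249742/X(-141) + M(-571)/(-78240) = 249742/(-196 - 141) + (6*(-571)²)/(-78240) = 249742/(-337) + (6*326041)*(-1/78240) = 249742*(-1/337) + 1956246*(-1/78240) = -249742/337 - 326041/13040 = -3366511497/4394480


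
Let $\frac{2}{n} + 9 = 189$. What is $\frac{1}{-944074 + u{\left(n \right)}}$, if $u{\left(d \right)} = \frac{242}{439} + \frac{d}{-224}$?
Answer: $- \frac{8850240}{8355276599479} \approx -1.0592 \cdot 10^{-6}$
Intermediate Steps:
$n = \frac{1}{90}$ ($n = \frac{2}{-9 + 189} = \frac{2}{180} = 2 \cdot \frac{1}{180} = \frac{1}{90} \approx 0.011111$)
$u{\left(d \right)} = \frac{242}{439} - \frac{d}{224}$ ($u{\left(d \right)} = 242 \cdot \frac{1}{439} + d \left(- \frac{1}{224}\right) = \frac{242}{439} - \frac{d}{224}$)
$\frac{1}{-944074 + u{\left(n \right)}} = \frac{1}{-944074 + \left(\frac{242}{439} - \frac{1}{20160}\right)} = \frac{1}{-944074 + \frac{4878281}{8850240}} = \frac{1}{- \frac{8355276599479}{8850240}} = - \frac{8850240}{8355276599479}$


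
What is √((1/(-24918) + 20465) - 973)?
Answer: √12102713839290/24918 ≈ 139.61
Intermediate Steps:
√((1/(-24918) + 20465) - 973) = √((-1/24918 + 20465) - 973) = √(509946869/24918 - 973) = √(485701655/24918) = √12102713839290/24918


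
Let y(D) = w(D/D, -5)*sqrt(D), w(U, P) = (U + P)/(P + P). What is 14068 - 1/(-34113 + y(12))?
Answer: 136424051278287/9697473059 + 20*sqrt(3)/29092419177 ≈ 14068.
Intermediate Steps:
w(U, P) = (P + U)/(2*P) (w(U, P) = (P + U)/((2*P)) = (P + U)*(1/(2*P)) = (P + U)/(2*P))
y(D) = 2*sqrt(D)/5 (y(D) = ((1/2)*(-5 + D/D)/(-5))*sqrt(D) = ((1/2)*(-1/5)*(-5 + 1))*sqrt(D) = ((1/2)*(-1/5)*(-4))*sqrt(D) = 2*sqrt(D)/5)
14068 - 1/(-34113 + y(12)) = 14068 - 1/(-34113 + 2*sqrt(12)/5) = 14068 - 1/(-34113 + 2*(2*sqrt(3))/5) = 14068 - 1/(-34113 + 4*sqrt(3)/5)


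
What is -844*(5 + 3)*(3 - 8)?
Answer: 33760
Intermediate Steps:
-844*(5 + 3)*(3 - 8) = -6752*(-5) = -844*(-40) = 33760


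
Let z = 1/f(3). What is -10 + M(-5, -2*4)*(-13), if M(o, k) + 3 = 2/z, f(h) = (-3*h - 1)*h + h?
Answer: 731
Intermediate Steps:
f(h) = h + h*(-1 - 3*h) (f(h) = (-1 - 3*h)*h + h = h*(-1 - 3*h) + h = h + h*(-1 - 3*h))
z = -1/27 (z = 1/(-3*3²) = 1/(-3*9) = 1/(-27) = -1/27 ≈ -0.037037)
M(o, k) = -57 (M(o, k) = -3 + 2/(-1/27) = -3 + 2*(-27) = -3 - 54 = -57)
-10 + M(-5, -2*4)*(-13) = -10 - 57*(-13) = -10 + 741 = 731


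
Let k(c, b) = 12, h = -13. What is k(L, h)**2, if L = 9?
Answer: 144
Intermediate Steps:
k(L, h)**2 = 12**2 = 144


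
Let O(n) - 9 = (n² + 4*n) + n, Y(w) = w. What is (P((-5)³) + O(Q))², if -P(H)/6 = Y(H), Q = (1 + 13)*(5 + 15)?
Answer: 6489752481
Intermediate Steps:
Q = 280 (Q = 14*20 = 280)
P(H) = -6*H
O(n) = 9 + n² + 5*n (O(n) = 9 + ((n² + 4*n) + n) = 9 + (n² + 5*n) = 9 + n² + 5*n)
(P((-5)³) + O(Q))² = (-6*(-5)³ + (9 + 280² + 5*280))² = (-6*(-125) + (9 + 78400 + 1400))² = (750 + 79809)² = 80559² = 6489752481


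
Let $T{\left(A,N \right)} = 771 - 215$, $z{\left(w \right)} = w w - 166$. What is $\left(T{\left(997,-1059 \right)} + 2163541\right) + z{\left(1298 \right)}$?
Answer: $3848735$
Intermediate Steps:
$z{\left(w \right)} = -166 + w^{2}$ ($z{\left(w \right)} = w^{2} - 166 = -166 + w^{2}$)
$T{\left(A,N \right)} = 556$
$\left(T{\left(997,-1059 \right)} + 2163541\right) + z{\left(1298 \right)} = \left(556 + 2163541\right) - \left(166 - 1298^{2}\right) = 2164097 + \left(-166 + 1684804\right) = 2164097 + 1684638 = 3848735$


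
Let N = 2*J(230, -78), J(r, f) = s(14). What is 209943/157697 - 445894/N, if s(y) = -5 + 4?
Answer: 35158283002/157697 ≈ 2.2295e+5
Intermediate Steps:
s(y) = -1
J(r, f) = -1
N = -2 (N = 2*(-1) = -2)
209943/157697 - 445894/N = 209943/157697 - 445894/(-2) = 209943*(1/157697) - 445894*(-½) = 209943/157697 + 222947 = 35158283002/157697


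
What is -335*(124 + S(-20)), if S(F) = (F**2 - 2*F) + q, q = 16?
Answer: -194300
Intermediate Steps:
S(F) = 16 + F**2 - 2*F (S(F) = (F**2 - 2*F) + 16 = 16 + F**2 - 2*F)
-335*(124 + S(-20)) = -335*(124 + (16 + (-20)**2 - 2*(-20))) = -335*(124 + (16 + 400 + 40)) = -335*(124 + 456) = -335*580 = -194300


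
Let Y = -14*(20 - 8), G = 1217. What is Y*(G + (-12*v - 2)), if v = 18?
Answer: -167832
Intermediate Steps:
Y = -168 (Y = -14*12 = -168)
Y*(G + (-12*v - 2)) = -168*(1217 + (-12*18 - 2)) = -168*(1217 + (-216 - 2)) = -168*(1217 - 218) = -168*999 = -167832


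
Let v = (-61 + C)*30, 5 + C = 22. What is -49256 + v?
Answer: -50576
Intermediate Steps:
C = 17 (C = -5 + 22 = 17)
v = -1320 (v = (-61 + 17)*30 = -44*30 = -1320)
-49256 + v = -49256 - 1320 = -50576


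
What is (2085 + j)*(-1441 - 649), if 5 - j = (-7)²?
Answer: -4265690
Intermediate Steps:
j = -44 (j = 5 - 1*(-7)² = 5 - 1*49 = 5 - 49 = -44)
(2085 + j)*(-1441 - 649) = (2085 - 44)*(-1441 - 649) = 2041*(-2090) = -4265690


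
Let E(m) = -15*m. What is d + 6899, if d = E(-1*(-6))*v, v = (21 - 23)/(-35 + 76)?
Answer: 283039/41 ≈ 6903.4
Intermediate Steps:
v = -2/41 ≈ -0.048781
d = 180/41 (d = -(-15)*(-6)*(-2/41) = -15*6*(-2/41) = -90*(-2/41) = 180/41 ≈ 4.3902)
d + 6899 = 180/41 + 6899 = 283039/41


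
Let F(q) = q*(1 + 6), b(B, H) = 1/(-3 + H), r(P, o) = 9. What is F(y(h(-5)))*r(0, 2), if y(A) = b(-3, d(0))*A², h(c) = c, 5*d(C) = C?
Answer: -525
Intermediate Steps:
d(C) = C/5
y(A) = -A²/3 (y(A) = A²/(-3 + (⅕)*0) = A²/(-3 + 0) = A²/(-3) = -A²/3)
F(q) = 7*q (F(q) = q*7 = 7*q)
F(y(h(-5)))*r(0, 2) = (7*(-⅓*(-5)²))*9 = (7*(-⅓*25))*9 = (7*(-25/3))*9 = -175/3*9 = -525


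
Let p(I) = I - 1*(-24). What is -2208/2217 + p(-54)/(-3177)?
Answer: -772034/782601 ≈ -0.98650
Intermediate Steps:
p(I) = 24 + I (p(I) = I + 24 = 24 + I)
-2208/2217 + p(-54)/(-3177) = -2208/2217 + (24 - 54)/(-3177) = -2208*1/2217 - 30*(-1/3177) = -736/739 + 10/1059 = -772034/782601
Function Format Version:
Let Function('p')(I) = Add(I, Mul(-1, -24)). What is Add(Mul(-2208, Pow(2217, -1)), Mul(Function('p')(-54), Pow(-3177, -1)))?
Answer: Rational(-772034, 782601) ≈ -0.98650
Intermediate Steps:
Function('p')(I) = Add(24, I) (Function('p')(I) = Add(I, 24) = Add(24, I))
Add(Mul(-2208, Pow(2217, -1)), Mul(Function('p')(-54), Pow(-3177, -1))) = Add(Mul(-2208, Pow(2217, -1)), Mul(Add(24, -54), Pow(-3177, -1))) = Add(Mul(-2208, Rational(1, 2217)), Mul(-30, Rational(-1, 3177))) = Add(Rational(-736, 739), Rational(10, 1059)) = Rational(-772034, 782601)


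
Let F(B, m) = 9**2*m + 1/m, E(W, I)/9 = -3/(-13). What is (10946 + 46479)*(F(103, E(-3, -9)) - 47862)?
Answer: -961314254200/351 ≈ -2.7388e+9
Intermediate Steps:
E(W, I) = 27/13 (E(W, I) = 9*(-3/(-13)) = 9*(-3*(-1/13)) = 9*(3/13) = 27/13)
F(B, m) = 1/m + 81*m (F(B, m) = 81*m + 1/m = 1/m + 81*m)
(10946 + 46479)*(F(103, E(-3, -9)) - 47862) = (10946 + 46479)*((1/(27/13) + 81*(27/13)) - 47862) = 57425*((13/27 + 2187/13) - 47862) = 57425*(59218/351 - 47862) = 57425*(-16740344/351) = -961314254200/351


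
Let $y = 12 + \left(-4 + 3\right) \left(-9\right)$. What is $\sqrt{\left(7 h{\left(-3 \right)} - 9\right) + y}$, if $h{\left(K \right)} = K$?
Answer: $3 i \approx 3.0 i$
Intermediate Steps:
$y = 21$ ($y = 12 - -9 = 12 + 9 = 21$)
$\sqrt{\left(7 h{\left(-3 \right)} - 9\right) + y} = \sqrt{\left(7 \left(-3\right) - 9\right) + 21} = \sqrt{\left(-21 - 9\right) + 21} = \sqrt{-30 + 21} = \sqrt{-9} = 3 i$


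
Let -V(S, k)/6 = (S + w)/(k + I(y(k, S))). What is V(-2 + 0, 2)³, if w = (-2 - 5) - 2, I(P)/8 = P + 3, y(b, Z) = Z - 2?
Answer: -1331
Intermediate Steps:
y(b, Z) = -2 + Z
I(P) = 24 + 8*P (I(P) = 8*(P + 3) = 8*(3 + P) = 24 + 8*P)
w = -9 (w = -7 - 2 = -9)
V(S, k) = -6*(-9 + S)/(8 + k + 8*S) (V(S, k) = -6*(S - 9)/(k + (24 + 8*(-2 + S))) = -6*(-9 + S)/(k + (24 + (-16 + 8*S))) = -6*(-9 + S)/(k + (8 + 8*S)) = -6*(-9 + S)/(8 + k + 8*S))
V(-2 + 0, 2)³ = (6*(9 - (-2 + 0))/(8 + 2 + 8*(-2 + 0)))³ = (6*(9 - 1*(-2))/(8 + 2 + 8*(-2)))³ = (6*(9 + 2)/(8 + 2 - 16))³ = (6*11/(-6))³ = (6*(-⅙)*11)³ = (-11)³ = -1331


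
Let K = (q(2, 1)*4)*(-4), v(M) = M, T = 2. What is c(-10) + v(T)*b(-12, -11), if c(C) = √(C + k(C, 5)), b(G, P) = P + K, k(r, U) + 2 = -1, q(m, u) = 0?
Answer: -22 + I*√13 ≈ -22.0 + 3.6056*I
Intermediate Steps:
k(r, U) = -3 (k(r, U) = -2 - 1 = -3)
K = 0 (K = (0*4)*(-4) = 0*(-4) = 0)
b(G, P) = P (b(G, P) = P + 0 = P)
c(C) = √(-3 + C) (c(C) = √(C - 3) = √(-3 + C))
c(-10) + v(T)*b(-12, -11) = √(-3 - 10) + 2*(-11) = √(-13) - 22 = I*√13 - 22 = -22 + I*√13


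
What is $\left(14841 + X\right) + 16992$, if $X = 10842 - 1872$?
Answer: $40803$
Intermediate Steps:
$X = 8970$
$\left(14841 + X\right) + 16992 = \left(14841 + 8970\right) + 16992 = 23811 + 16992 = 40803$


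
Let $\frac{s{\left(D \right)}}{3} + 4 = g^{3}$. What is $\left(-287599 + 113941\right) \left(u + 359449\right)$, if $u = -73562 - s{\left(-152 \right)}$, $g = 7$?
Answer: $-49469954460$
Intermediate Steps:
$s{\left(D \right)} = 1017$ ($s{\left(D \right)} = -12 + 3 \cdot 7^{3} = -12 + 3 \cdot 343 = -12 + 1029 = 1017$)
$u = -74579$ ($u = -73562 - 1017 = -74579$)
$\left(-287599 + 113941\right) \left(u + 359449\right) = \left(-287599 + 113941\right) \left(-74579 + 359449\right) = \left(-173658\right) 284870 = -49469954460$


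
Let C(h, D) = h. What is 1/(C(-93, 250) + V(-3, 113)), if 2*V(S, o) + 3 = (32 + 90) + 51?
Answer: -⅛ ≈ -0.12500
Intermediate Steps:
V(S, o) = 85 (V(S, o) = -3/2 + ((32 + 90) + 51)/2 = -3/2 + (122 + 51)/2 = -3/2 + (½)*173 = -3/2 + 173/2 = 85)
1/(C(-93, 250) + V(-3, 113)) = 1/(-93 + 85) = 1/(-8) = -⅛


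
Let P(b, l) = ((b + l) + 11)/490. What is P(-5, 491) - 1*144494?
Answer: -10114509/70 ≈ -1.4449e+5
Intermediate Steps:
P(b, l) = 11/490 + b/490 + l/490 (P(b, l) = (11 + b + l)*(1/490) = 11/490 + b/490 + l/490)
P(-5, 491) - 1*144494 = (11/490 + (1/490)*(-5) + (1/490)*491) - 1*144494 = (11/490 - 1/98 + 491/490) - 144494 = 71/70 - 144494 = -10114509/70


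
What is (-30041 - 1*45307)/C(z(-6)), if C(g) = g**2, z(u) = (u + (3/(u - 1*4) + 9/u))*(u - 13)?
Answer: -16100/4693 ≈ -3.4306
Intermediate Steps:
z(u) = (-13 + u)*(u + 3/(-4 + u) + 9/u) (z(u) = (u + (3/(u - 4) + 9/u))*(-13 + u) = (u + (3/(-4 + u) + 9/u))*(-13 + u) = (u + 3/(-4 + u) + 9/u)*(-13 + u) = (-13 + u)*(u + 3/(-4 + u) + 9/u))
(-30041 - 1*45307)/C(z(-6)) = (-30041 - 1*45307)/(((468 + (-6)**4 - 192*(-6) - 17*(-6)**3 + 64*(-6)**2)/((-6)*(-4 - 6)))**2) = (-30041 - 45307)/((-1/6*(468 + 1296 + 1152 - 17*(-216) + 64*36)/(-10))**2) = -75348*3600/(468 + 1296 + 1152 + 3672 + 2304)**2 = -75348/((-1/6*(-1/10)*8892)**2) = -75348/((741/5)**2) = -75348/549081/25 = -75348*25/549081 = -16100/4693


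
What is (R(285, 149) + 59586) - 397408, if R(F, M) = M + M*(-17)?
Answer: -340206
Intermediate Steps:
R(F, M) = -16*M (R(F, M) = M - 17*M = -16*M)
(R(285, 149) + 59586) - 397408 = (-16*149 + 59586) - 397408 = (-2384 + 59586) - 397408 = 57202 - 397408 = -340206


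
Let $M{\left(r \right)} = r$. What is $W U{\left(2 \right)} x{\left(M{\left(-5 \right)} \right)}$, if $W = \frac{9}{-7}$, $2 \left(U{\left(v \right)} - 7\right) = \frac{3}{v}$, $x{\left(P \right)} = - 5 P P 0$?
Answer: $0$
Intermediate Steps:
$x{\left(P \right)} = 0$ ($x{\left(P \right)} = - 5 P^{2} \cdot 0 = 0$)
$U{\left(v \right)} = 7 + \frac{3}{2 v}$ ($U{\left(v \right)} = 7 + \frac{3 \frac{1}{v}}{2} = 7 + \frac{3}{2 v}$)
$W = - \frac{9}{7}$ ($W = 9 \left(- \frac{1}{7}\right) = - \frac{9}{7} \approx -1.2857$)
$W U{\left(2 \right)} x{\left(M{\left(-5 \right)} \right)} = - \frac{9 \left(7 + \frac{3}{2 \cdot 2}\right)}{7} \cdot 0 = - \frac{9 \left(7 + \frac{3}{2} \cdot \frac{1}{2}\right)}{7} \cdot 0 = - \frac{9 \left(7 + \frac{3}{4}\right)}{7} \cdot 0 = \left(- \frac{9}{7}\right) \frac{31}{4} \cdot 0 = \left(- \frac{279}{28}\right) 0 = 0$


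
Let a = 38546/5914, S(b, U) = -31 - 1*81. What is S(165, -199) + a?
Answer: -311911/2957 ≈ -105.48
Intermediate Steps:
S(b, U) = -112 (S(b, U) = -31 - 81 = -112)
a = 19273/2957 (a = 38546*(1/5914) = 19273/2957 ≈ 6.5178)
S(165, -199) + a = -112 + 19273/2957 = -311911/2957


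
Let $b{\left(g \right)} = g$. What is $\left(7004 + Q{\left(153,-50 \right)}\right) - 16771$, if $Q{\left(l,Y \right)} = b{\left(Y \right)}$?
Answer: $-9817$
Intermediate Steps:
$Q{\left(l,Y \right)} = Y$
$\left(7004 + Q{\left(153,-50 \right)}\right) - 16771 = \left(7004 - 50\right) - 16771 = 6954 - 16771 = -9817$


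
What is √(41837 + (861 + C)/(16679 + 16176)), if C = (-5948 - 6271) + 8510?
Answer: √45160898961885/32855 ≈ 204.54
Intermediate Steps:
C = -3709 (C = -12219 + 8510 = -3709)
√(41837 + (861 + C)/(16679 + 16176)) = √(41837 + (861 - 3709)/(16679 + 16176)) = √(41837 - 2848/32855) = √(1374551787/32855) = √45160898961885/32855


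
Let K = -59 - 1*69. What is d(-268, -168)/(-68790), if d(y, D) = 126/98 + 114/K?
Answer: -59/10272640 ≈ -5.7434e-6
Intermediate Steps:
K = -128 (K = -59 - 69 = -128)
d(y, D) = 177/448 (d(y, D) = 126/98 + 114/(-128) = 126*(1/98) + 114*(-1/128) = 9/7 - 57/64 = 177/448)
d(-268, -168)/(-68790) = (177/448)/(-68790) = (177/448)*(-1/68790) = -59/10272640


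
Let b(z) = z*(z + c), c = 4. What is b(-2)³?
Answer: -64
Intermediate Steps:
b(z) = z*(4 + z) (b(z) = z*(z + 4) = z*(4 + z))
b(-2)³ = (-2*(4 - 2))³ = (-2*2)³ = (-4)³ = -64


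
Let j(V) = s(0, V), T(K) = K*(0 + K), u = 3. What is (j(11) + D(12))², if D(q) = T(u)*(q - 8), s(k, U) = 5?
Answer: 1681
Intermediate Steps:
T(K) = K² (T(K) = K*K = K²)
j(V) = 5
D(q) = -72 + 9*q (D(q) = 3²*(q - 8) = 9*(-8 + q) = -72 + 9*q)
(j(11) + D(12))² = (5 + (-72 + 9*12))² = (5 + (-72 + 108))² = (5 + 36)² = 41² = 1681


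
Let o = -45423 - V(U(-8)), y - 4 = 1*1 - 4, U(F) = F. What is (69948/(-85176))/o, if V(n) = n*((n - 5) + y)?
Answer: 1943/107697954 ≈ 1.8041e-5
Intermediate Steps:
y = 1 (y = 4 + (1*1 - 4) = 4 + (1 - 4) = 4 - 3 = 1)
V(n) = n*(-4 + n) (V(n) = n*((n - 5) + 1) = n*((-5 + n) + 1) = n*(-4 + n))
o = -45519 (o = -45423 - (-8)*(-4 - 8) = -45423 - (-8)*(-12) = -45423 - 1*96 = -45423 - 96 = -45519)
(69948/(-85176))/o = (69948/(-85176))/(-45519) = (69948*(-1/85176))*(-1/45519) = -1943/2366*(-1/45519) = 1943/107697954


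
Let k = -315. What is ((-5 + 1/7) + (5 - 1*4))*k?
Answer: 1215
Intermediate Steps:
((-5 + 1/7) + (5 - 1*4))*k = ((-5 + 1/7) + (5 - 1*4))*(-315) = ((-5 + ⅐) + (5 - 4))*(-315) = (-34/7 + 1)*(-315) = -27/7*(-315) = 1215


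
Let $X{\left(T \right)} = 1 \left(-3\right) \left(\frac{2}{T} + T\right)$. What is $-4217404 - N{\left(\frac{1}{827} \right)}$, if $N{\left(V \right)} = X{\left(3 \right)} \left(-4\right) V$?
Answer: $- \frac{3487793152}{827} \approx -4.2174 \cdot 10^{6}$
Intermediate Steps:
$X{\left(T \right)} = - \frac{6}{T} - 3 T$ ($X{\left(T \right)} = - 3 \left(T + \frac{2}{T}\right) = - \frac{6}{T} - 3 T$)
$N{\left(V \right)} = 44 V$ ($N{\left(V \right)} = \left(- \frac{6}{3} - 9\right) \left(-4\right) V = \left(\left(-6\right) \frac{1}{3} - 9\right) \left(-4\right) V = \left(-2 - 9\right) \left(-4\right) V = \left(-11\right) \left(-4\right) V = 44 V$)
$-4217404 - N{\left(\frac{1}{827} \right)} = -4217404 - \frac{44}{827} = - \frac{3487793152}{827}$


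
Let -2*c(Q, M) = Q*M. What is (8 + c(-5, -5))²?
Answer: 81/4 ≈ 20.250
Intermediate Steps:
c(Q, M) = -M*Q/2 (c(Q, M) = -Q*M/2 = -M*Q/2)
(8 + c(-5, -5))² = (8 - ½*(-5)*(-5))² = (8 - 25/2)² = (-9/2)² = 81/4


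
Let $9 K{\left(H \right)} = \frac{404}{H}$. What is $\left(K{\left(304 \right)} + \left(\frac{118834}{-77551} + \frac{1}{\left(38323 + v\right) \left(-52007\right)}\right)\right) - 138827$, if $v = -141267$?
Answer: $- \frac{9856543089070180587475}{70998039142390368} \approx -1.3883 \cdot 10^{5}$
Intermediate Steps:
$K{\left(H \right)} = \frac{404}{9 H}$ ($K{\left(H \right)} = \frac{404 \frac{1}{H}}{9} = \frac{404}{9 H}$)
$\left(K{\left(304 \right)} + \left(\frac{118834}{-77551} + \frac{1}{\left(38323 + v\right) \left(-52007\right)}\right)\right) - 138827 = \left(\frac{404}{9 \cdot 304} + \left(\frac{118834}{-77551} + \frac{1}{\left(38323 - 141267\right) \left(-52007\right)}\right)\right) - 138827 = \left(\frac{404}{9} \cdot \frac{1}{304} + \left(118834 \left(- \frac{1}{77551}\right) + \frac{1}{-102944} \left(- \frac{1}{52007}\right)\right)\right) - 138827 = \left(\frac{101}{684} - \frac{636214492045521}{415193211359008}\right) - 138827 = - \frac{98309049552969139}{70998039142390368} - 138827 = - \frac{9856543089070180587475}{70998039142390368}$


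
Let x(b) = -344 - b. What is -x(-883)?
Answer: -539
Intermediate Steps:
-x(-883) = -(-344 - 1*(-883)) = -(-344 + 883) = -1*539 = -539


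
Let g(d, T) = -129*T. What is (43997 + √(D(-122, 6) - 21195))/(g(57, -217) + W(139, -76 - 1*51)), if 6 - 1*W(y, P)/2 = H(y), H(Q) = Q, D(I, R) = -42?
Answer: 43997/27727 + I*√21237/27727 ≈ 1.5868 + 0.0052559*I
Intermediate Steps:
W(y, P) = 12 - 2*y
(43997 + √(D(-122, 6) - 21195))/(g(57, -217) + W(139, -76 - 1*51)) = (43997 + √(-42 - 21195))/(-129*(-217) + (12 - 2*139)) = (43997 + √(-21237))/(27993 + (12 - 278)) = (43997 + I*√21237)/(27993 - 266) = (43997 + I*√21237)/27727 = (43997 + I*√21237)*(1/27727) = 43997/27727 + I*√21237/27727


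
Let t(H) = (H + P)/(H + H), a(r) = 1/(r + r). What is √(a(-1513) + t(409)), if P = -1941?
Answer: 5*I*√114769513722/1237634 ≈ 1.3686*I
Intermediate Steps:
a(r) = 1/(2*r)
t(H) = (-1941 + H)/(2*H) (t(H) = (H - 1941)/(H + H) = (-1941 + H)/((2*H)) = (-1941 + H)*(1/(2*H)) = (-1941 + H)/(2*H))
√(a(-1513) + t(409)) = √((½)/(-1513) + (½)*(-1941 + 409)/409) = √((½)*(-1/1513) + (½)*(1/409)*(-1532)) = √(-1/3026 - 766/409) = √(-2318325/1237634) = 5*I*√114769513722/1237634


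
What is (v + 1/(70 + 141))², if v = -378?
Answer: 6361179049/44521 ≈ 1.4288e+5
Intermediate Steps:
(v + 1/(70 + 141))² = (-378 + 1/(70 + 141))² = (-378 + 1/211)² = (-79757/211)² = 6361179049/44521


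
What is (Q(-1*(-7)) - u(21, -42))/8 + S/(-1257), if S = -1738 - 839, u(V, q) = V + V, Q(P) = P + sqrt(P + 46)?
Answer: -7793/3352 + sqrt(53)/8 ≈ -1.4149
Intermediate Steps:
Q(P) = P + sqrt(46 + P)
u(V, q) = 2*V
S = -2577
(Q(-1*(-7)) - u(21, -42))/8 + S/(-1257) = ((-1*(-7) + sqrt(46 - 1*(-7))) - 2*21)/8 - 2577/(-1257) = ((7 + sqrt(46 + 7)) - 1*42)*(1/8) - 2577*(-1/1257) = ((7 + sqrt(53)) - 42)*(1/8) + 859/419 = (-35 + sqrt(53))*(1/8) + 859/419 = (-35/8 + sqrt(53)/8) + 859/419 = -7793/3352 + sqrt(53)/8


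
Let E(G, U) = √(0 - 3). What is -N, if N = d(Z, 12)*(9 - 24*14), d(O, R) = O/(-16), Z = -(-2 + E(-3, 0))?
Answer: -327/8 + 327*I*√3/16 ≈ -40.875 + 35.399*I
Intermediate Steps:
E(G, U) = I*√3 (E(G, U) = √(-3) = I*√3)
Z = 2 - I*√3 (Z = -(-2 + I*√3) = 2 - I*√3 ≈ 2.0 - 1.732*I)
d(O, R) = -O/16 (d(O, R) = O*(-1/16) = -O/16)
N = 327/8 - 327*I*√3/16 (N = (-(2 - I*√3)/16)*(9 - 24*14) = (-⅛ + I*√3/16)*(9 - 336) = (-⅛ + I*√3/16)*(-327) = 327/8 - 327*I*√3/16 ≈ 40.875 - 35.399*I)
-N = -(327/8 - 327*I*√3/16) = -327/8 + 327*I*√3/16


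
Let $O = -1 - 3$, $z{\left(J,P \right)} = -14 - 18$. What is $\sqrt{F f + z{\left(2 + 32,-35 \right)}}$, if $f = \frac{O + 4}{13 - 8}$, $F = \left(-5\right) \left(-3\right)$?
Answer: $4 i \sqrt{2} \approx 5.6569 i$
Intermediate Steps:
$z{\left(J,P \right)} = -32$
$O = -4$
$F = 15$
$f = 0$ ($f = \frac{-4 + 4}{13 - 8} = \frac{0}{5} = 0 \cdot \frac{1}{5} = 0$)
$\sqrt{F f + z{\left(2 + 32,-35 \right)}} = \sqrt{15 \cdot 0 - 32} = \sqrt{0 - 32} = \sqrt{-32} = 4 i \sqrt{2}$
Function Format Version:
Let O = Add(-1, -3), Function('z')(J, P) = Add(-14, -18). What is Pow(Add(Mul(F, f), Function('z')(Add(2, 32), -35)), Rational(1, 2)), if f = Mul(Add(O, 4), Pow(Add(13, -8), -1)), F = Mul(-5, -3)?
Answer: Mul(4, I, Pow(2, Rational(1, 2))) ≈ Mul(5.6569, I)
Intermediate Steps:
Function('z')(J, P) = -32
O = -4
F = 15
f = 0 (f = Mul(Add(-4, 4), Pow(Add(13, -8), -1)) = Mul(0, Pow(5, -1)) = Mul(0, Rational(1, 5)) = 0)
Pow(Add(Mul(F, f), Function('z')(Add(2, 32), -35)), Rational(1, 2)) = Pow(Add(Mul(15, 0), -32), Rational(1, 2)) = Pow(Add(0, -32), Rational(1, 2)) = Pow(-32, Rational(1, 2)) = Mul(4, I, Pow(2, Rational(1, 2)))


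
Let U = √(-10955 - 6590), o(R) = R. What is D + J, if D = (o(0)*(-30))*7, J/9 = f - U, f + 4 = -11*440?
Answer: -43596 - 99*I*√145 ≈ -43596.0 - 1192.1*I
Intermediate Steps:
f = -4844 (f = -4 - 11*440 = -4 - 4840 = -4844)
U = 11*I*√145 (U = √(-17545) = 11*I*√145 ≈ 132.46*I)
J = -43596 - 99*I*√145 (J = 9*(-4844 - 11*I*√145) = -43596 - 99*I*√145 ≈ -43596.0 - 1192.1*I)
D = 0 (D = (0*(-30))*7 = 0*7 = 0)
D + J = 0 + (-43596 - 99*I*√145) = -43596 - 99*I*√145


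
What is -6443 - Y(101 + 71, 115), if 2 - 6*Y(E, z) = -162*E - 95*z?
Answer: -77449/6 ≈ -12908.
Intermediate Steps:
Y(E, z) = 1/3 + 27*E + 95*z/6 (Y(E, z) = 1/3 - (-162*E - 95*z)/6 = 1/3 + (27*E + 95*z/6) = 1/3 + 27*E + 95*z/6)
-6443 - Y(101 + 71, 115) = -6443 - (1/3 + 27*(101 + 71) + (95/6)*115) = -6443 - (1/3 + 27*172 + 10925/6) = -6443 - (1/3 + 4644 + 10925/6) = -6443 - 1*38791/6 = -6443 - 38791/6 = -77449/6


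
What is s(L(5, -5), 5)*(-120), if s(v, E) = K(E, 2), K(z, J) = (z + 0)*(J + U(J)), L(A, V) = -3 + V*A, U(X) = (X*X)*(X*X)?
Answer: -10800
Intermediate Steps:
U(X) = X⁴ (U(X) = X²*X² = X⁴)
L(A, V) = -3 + A*V
K(z, J) = z*(J + J⁴) (K(z, J) = (z + 0)*(J + J⁴) = z*(J + J⁴))
s(v, E) = 18*E (s(v, E) = 2*E*(1 + 2³) = 2*E*(1 + 8) = 2*E*9 = 18*E)
s(L(5, -5), 5)*(-120) = (18*5)*(-120) = 90*(-120) = -10800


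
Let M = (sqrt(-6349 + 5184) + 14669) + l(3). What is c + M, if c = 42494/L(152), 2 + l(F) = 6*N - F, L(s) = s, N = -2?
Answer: 1134799/76 + I*sqrt(1165) ≈ 14932.0 + 34.132*I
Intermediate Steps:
l(F) = -14 - F (l(F) = -2 + (6*(-2) - F) = -2 + (-12 - F) = -14 - F)
c = 21247/76 (c = 42494/152 = 42494*(1/152) = 21247/76 ≈ 279.57)
M = 14652 + I*sqrt(1165) (M = (sqrt(-6349 + 5184) + 14669) + (-14 - 1*3) = (sqrt(-1165) + 14669) + (-14 - 3) = (I*sqrt(1165) + 14669) - 17 = (14669 + I*sqrt(1165)) - 17 = 14652 + I*sqrt(1165) ≈ 14652.0 + 34.132*I)
c + M = 21247/76 + (14652 + I*sqrt(1165)) = 1134799/76 + I*sqrt(1165)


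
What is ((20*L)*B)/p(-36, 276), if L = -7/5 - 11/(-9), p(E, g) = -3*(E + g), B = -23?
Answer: -46/405 ≈ -0.11358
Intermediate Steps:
p(E, g) = -3*E - 3*g
L = -8/45 (L = -7*⅕ - 11*(-⅑) = -7/5 + 11/9 = -8/45 ≈ -0.17778)
((20*L)*B)/p(-36, 276) = ((20*(-8/45))*(-23))/(-3*(-36) - 3*276) = (-32/9*(-23))/(108 - 828) = (736/9)/(-720) = (736/9)*(-1/720) = -46/405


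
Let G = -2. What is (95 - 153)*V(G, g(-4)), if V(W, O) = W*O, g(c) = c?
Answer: -464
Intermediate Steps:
V(W, O) = O*W
(95 - 153)*V(G, g(-4)) = (95 - 153)*(-4*(-2)) = -58*8 = -464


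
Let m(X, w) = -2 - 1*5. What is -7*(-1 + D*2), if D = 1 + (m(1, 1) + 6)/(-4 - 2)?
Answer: -28/3 ≈ -9.3333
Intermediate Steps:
m(X, w) = -7 (m(X, w) = -2 - 5 = -7)
D = 7/6 (D = 1 + (-7 + 6)/(-4 - 2) = 1 - 1/(-6) = 1 - 1*(-⅙) = 1 + ⅙ = 7/6 ≈ 1.1667)
-7*(-1 + D*2) = -7*(-1 + (7/6)*2) = -7*(-1 + 7/3) = -7*4/3 = -28/3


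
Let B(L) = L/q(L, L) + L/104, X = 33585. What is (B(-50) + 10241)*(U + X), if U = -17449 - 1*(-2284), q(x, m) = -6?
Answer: 2454190235/13 ≈ 1.8878e+8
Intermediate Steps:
U = -15165 (U = -17449 + 2284 = -15165)
B(L) = -49*L/312 (B(L) = L/(-6) + L/104 = L*(-⅙) + L*(1/104) = -L/6 + L/104 = -49*L/312)
(B(-50) + 10241)*(U + X) = (-49/312*(-50) + 10241)*(-15165 + 33585) = (1225/156 + 10241)*18420 = (1598821/156)*18420 = 2454190235/13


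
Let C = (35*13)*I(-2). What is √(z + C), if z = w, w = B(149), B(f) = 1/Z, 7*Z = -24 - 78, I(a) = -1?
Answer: I*√4734534/102 ≈ 21.332*I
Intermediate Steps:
Z = -102/7 (Z = (-24 - 78)/7 = (⅐)*(-102) = -102/7 ≈ -14.571)
B(f) = -7/102 (B(f) = 1/(-102/7) = -7/102)
w = -7/102 ≈ -0.068627
z = -7/102 ≈ -0.068627
C = -455 (C = (35*13)*(-1) = 455*(-1) = -455)
√(z + C) = √(-7/102 - 455) = √(-46417/102) = I*√4734534/102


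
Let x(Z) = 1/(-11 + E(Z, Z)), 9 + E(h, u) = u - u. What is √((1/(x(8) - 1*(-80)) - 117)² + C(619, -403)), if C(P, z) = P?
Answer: 2*√9143806447/1599 ≈ 119.60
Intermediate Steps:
E(h, u) = -9 (E(h, u) = -9 + (u - u) = -9 + 0 = -9)
x(Z) = -1/20 (x(Z) = 1/(-11 - 9) = 1/(-20) = -1/20)
√((1/(x(8) - 1*(-80)) - 117)² + C(619, -403)) = √((1/(-1/20 - 1*(-80)) - 117)² + 619) = √((1/(-1/20 + 80) - 117)² + 619) = √((1/(1599/20) - 117)² + 619) = √((20/1599 - 117)² + 619) = √((-187063/1599)² + 619) = √(34992565969/2556801 + 619) = √(36575225788/2556801) = 2*√9143806447/1599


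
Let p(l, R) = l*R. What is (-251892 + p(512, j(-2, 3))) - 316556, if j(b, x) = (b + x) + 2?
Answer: -566912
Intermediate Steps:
j(b, x) = 2 + b + x
p(l, R) = R*l
(-251892 + p(512, j(-2, 3))) - 316556 = (-251892 + (2 - 2 + 3)*512) - 316556 = (-251892 + 3*512) - 316556 = (-251892 + 1536) - 316556 = -250356 - 316556 = -566912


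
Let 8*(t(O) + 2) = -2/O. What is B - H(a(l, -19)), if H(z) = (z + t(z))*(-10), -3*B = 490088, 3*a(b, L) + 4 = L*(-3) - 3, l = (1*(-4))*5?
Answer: -3264323/20 ≈ -1.6322e+5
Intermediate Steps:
t(O) = -2 - 1/(4*O) (t(O) = -2 + (-2/O)/8 = -2 - 1/(4*O))
l = -20 (l = -4*5 = -20)
a(b, L) = -7/3 - L (a(b, L) = -4/3 + (L*(-3) - 3)/3 = -4/3 + (-3*L - 3)/3 = -4/3 + (-3 - 3*L)/3 = -4/3 + (-1 - L) = -7/3 - L)
B = -490088/3 (B = -⅓*490088 = -490088/3 ≈ -1.6336e+5)
H(z) = 20 - 10*z + 5/(2*z) (H(z) = (z + (-2 - 1/(4*z)))*(-10) = (-2 + z - 1/(4*z))*(-10) = 20 - 10*z + 5/(2*z))
B - H(a(l, -19)) = -490088/3 - (20 - 10*(-7/3 - 1*(-19)) + 5/(2*(-7/3 - 1*(-19)))) = -490088/3 - (20 - 10*(-7/3 + 19) + 5/(2*(-7/3 + 19))) = -490088/3 - (20 - 10*50/3 + 5/(2*(50/3))) = -490088/3 - (20 - 500/3 + (5/2)*(3/50)) = -490088/3 - (20 - 500/3 + 3/20) = -490088/3 - 1*(-8791/60) = -490088/3 + 8791/60 = -3264323/20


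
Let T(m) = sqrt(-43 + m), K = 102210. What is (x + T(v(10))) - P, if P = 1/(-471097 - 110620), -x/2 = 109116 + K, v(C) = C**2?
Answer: -245863853483/581717 + sqrt(57) ≈ -4.2264e+5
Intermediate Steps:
x = -422652 (x = -2*(109116 + 102210) = -2*211326 = -422652)
P = -1/581717 (P = 1/(-581717) = -1/581717 ≈ -1.7190e-6)
(x + T(v(10))) - P = (-422652 + sqrt(-43 + 10**2)) - 1*(-1/581717) = (-422652 + sqrt(-43 + 100)) + 1/581717 = (-422652 + sqrt(57)) + 1/581717 = -245863853483/581717 + sqrt(57)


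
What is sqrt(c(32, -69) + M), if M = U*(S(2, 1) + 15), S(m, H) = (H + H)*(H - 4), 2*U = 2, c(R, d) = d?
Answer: 2*I*sqrt(15) ≈ 7.746*I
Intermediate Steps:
U = 1 (U = (1/2)*2 = 1)
S(m, H) = 2*H*(-4 + H) (S(m, H) = (2*H)*(-4 + H) = 2*H*(-4 + H))
M = 9 (M = 1*(2*1*(-4 + 1) + 15) = 1*(2*1*(-3) + 15) = 1*(-6 + 15) = 1*9 = 9)
sqrt(c(32, -69) + M) = sqrt(-69 + 9) = sqrt(-60) = 2*I*sqrt(15)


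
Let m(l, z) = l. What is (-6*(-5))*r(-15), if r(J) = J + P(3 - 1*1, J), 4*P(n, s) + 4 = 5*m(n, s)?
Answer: -405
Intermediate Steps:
P(n, s) = -1 + 5*n/4 (P(n, s) = -1 + (5*n)/4 = -1 + 5*n/4)
r(J) = 3/2 + J (r(J) = J + (-1 + 5*(3 - 1*1)/4) = J + (-1 + 5*(3 - 1)/4) = J + (-1 + (5/4)*2) = J + (-1 + 5/2) = J + 3/2 = 3/2 + J)
(-6*(-5))*r(-15) = (-6*(-5))*(3/2 - 15) = 30*(-27/2) = -405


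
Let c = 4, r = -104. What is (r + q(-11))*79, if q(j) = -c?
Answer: -8532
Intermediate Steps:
q(j) = -4 (q(j) = -1*4 = -4)
(r + q(-11))*79 = (-104 - 4)*79 = -108*79 = -8532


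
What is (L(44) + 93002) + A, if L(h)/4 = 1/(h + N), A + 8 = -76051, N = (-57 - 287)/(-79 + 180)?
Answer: 17366676/1025 ≈ 16943.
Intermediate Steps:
N = -344/101 ≈ -3.4059
A = -76059 (A = -8 - 76051 = -76059)
L(h) = 4/(-344/101 + h) (L(h) = 4/(h - 344/101) = 4/(-344/101 + h))
(L(44) + 93002) + A = (404/(-344 + 101*44) + 93002) - 76059 = (404/(-344 + 4444) + 93002) - 76059 = (404/4100 + 93002) - 76059 = (404*(1/4100) + 93002) - 76059 = (101/1025 + 93002) - 76059 = 95327151/1025 - 76059 = 17366676/1025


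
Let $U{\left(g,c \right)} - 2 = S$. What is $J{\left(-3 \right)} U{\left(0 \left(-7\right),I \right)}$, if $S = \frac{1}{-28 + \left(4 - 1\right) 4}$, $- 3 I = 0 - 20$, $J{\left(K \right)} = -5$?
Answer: $- \frac{155}{16} \approx -9.6875$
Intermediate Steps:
$I = \frac{20}{3}$ ($I = - \frac{0 - 20}{3} = \left(- \frac{1}{3}\right) \left(-20\right) = \frac{20}{3} \approx 6.6667$)
$S = - \frac{1}{16}$ ($S = \frac{1}{-28 + 3 \cdot 4} = \frac{1}{-28 + 12} = \frac{1}{-16} = - \frac{1}{16} \approx -0.0625$)
$U{\left(g,c \right)} = \frac{31}{16}$ ($U{\left(g,c \right)} = 2 - \frac{1}{16} = \frac{31}{16}$)
$J{\left(-3 \right)} U{\left(0 \left(-7\right),I \right)} = \left(-5\right) \frac{31}{16} = - \frac{155}{16}$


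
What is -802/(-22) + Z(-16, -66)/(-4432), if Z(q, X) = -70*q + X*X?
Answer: 429249/12188 ≈ 35.219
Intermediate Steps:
Z(q, X) = X² - 70*q (Z(q, X) = -70*q + X² = X² - 70*q)
-802/(-22) + Z(-16, -66)/(-4432) = -802/(-22) + ((-66)² - 70*(-16))/(-4432) = -802*(-1/22) + (4356 + 1120)*(-1/4432) = 401/11 + 5476*(-1/4432) = 401/11 - 1369/1108 = 429249/12188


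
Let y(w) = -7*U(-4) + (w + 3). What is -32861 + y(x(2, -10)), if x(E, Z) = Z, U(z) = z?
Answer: -32840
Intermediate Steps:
y(w) = 31 + w (y(w) = -7*(-4) + (w + 3) = 28 + (3 + w) = 31 + w)
-32861 + y(x(2, -10)) = -32861 + (31 - 10) = -32861 + 21 = -32840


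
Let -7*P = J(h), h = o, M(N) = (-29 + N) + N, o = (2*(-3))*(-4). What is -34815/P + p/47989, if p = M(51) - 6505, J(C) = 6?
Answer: 3898373551/95978 ≈ 40617.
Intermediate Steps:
o = 24 (o = -6*(-4) = 24)
M(N) = -29 + 2*N
h = 24
p = -6432 (p = (-29 + 2*51) - 6505 = (-29 + 102) - 6505 = 73 - 6505 = -6432)
P = -6/7 (P = -⅐*6 = -6/7 ≈ -0.85714)
-34815/P + p/47989 = -34815/(-6/7) - 6432/47989 = -34815*(-7/6) - 6432*1/47989 = 81235/2 - 6432/47989 = 3898373551/95978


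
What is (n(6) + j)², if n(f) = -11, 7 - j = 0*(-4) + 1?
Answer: 25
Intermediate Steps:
j = 6 (j = 7 - (0*(-4) + 1) = 7 - (0 + 1) = 7 - 1*1 = 7 - 1 = 6)
(n(6) + j)² = (-11 + 6)² = (-5)² = 25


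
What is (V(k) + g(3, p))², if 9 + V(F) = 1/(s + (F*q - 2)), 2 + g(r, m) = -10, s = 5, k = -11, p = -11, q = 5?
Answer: 1194649/2704 ≈ 441.81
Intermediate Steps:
g(r, m) = -12 (g(r, m) = -2 - 10 = -12)
V(F) = -9 + 1/(3 + 5*F) (V(F) = -9 + 1/(5 + (F*5 - 2)) = -9 + 1/(5 + (5*F - 2)) = -9 + 1/(5 + (-2 + 5*F)) = -9 + 1/(3 + 5*F))
(V(k) + g(3, p))² = ((-26 - 45*(-11))/(3 + 5*(-11)) - 12)² = ((-26 + 495)/(3 - 55) - 12)² = (469/(-52) - 12)² = (-1/52*469 - 12)² = (-469/52 - 12)² = (-1093/52)² = 1194649/2704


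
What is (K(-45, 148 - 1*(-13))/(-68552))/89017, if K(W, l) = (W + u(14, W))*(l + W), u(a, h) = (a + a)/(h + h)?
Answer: 59131/68650800570 ≈ 8.6133e-7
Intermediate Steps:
u(a, h) = a/h (u(a, h) = (2*a)/((2*h)) = (2*a)*(1/(2*h)) = a/h)
K(W, l) = (W + l)*(W + 14/W) (K(W, l) = (W + 14/W)*(l + W) = (W + 14/W)*(W + l) = (W + l)*(W + 14/W))
(K(-45, 148 - 1*(-13))/(-68552))/89017 = ((14 + (-45)² - 45*(148 - 1*(-13)) + 14*(148 - 1*(-13))/(-45))/(-68552))/89017 = ((14 + 2025 - 45*(148 + 13) + 14*(148 + 13)*(-1/45))*(-1/68552))*(1/89017) = ((14 + 2025 - 45*161 + 14*161*(-1/45))*(-1/68552))*(1/89017) = ((14 + 2025 - 7245 - 2254/45)*(-1/68552))*(1/89017) = -236524/45*(-1/68552)*(1/89017) = (59131/771210)*(1/89017) = 59131/68650800570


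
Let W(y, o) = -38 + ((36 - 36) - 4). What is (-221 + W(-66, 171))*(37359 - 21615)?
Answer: -4140672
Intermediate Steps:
W(y, o) = -42 (W(y, o) = -38 + (0 - 4) = -38 - 4 = -42)
(-221 + W(-66, 171))*(37359 - 21615) = (-221 - 42)*(37359 - 21615) = -263*15744 = -4140672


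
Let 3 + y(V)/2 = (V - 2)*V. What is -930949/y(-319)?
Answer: -930949/204792 ≈ -4.5458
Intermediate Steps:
y(V) = -6 + 2*V*(-2 + V) (y(V) = -6 + 2*((V - 2)*V) = -6 + 2*((-2 + V)*V) = -6 + 2*(V*(-2 + V)) = -6 + 2*V*(-2 + V))
-930949/y(-319) = -930949/(-6 - 4*(-319) + 2*(-319)²) = -930949/(-6 + 1276 + 2*101761) = -930949/(-6 + 1276 + 203522) = -930949/204792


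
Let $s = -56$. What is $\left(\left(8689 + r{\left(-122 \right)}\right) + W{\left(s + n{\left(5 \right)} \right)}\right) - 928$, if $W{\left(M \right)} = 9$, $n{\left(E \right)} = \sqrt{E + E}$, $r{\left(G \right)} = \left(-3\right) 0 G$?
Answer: $7770$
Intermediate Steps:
$r{\left(G \right)} = 0$ ($r{\left(G \right)} = 0 G = 0$)
$n{\left(E \right)} = \sqrt{2} \sqrt{E}$ ($n{\left(E \right)} = \sqrt{2 E} = \sqrt{2} \sqrt{E}$)
$\left(\left(8689 + r{\left(-122 \right)}\right) + W{\left(s + n{\left(5 \right)} \right)}\right) - 928 = \left(\left(8689 + 0\right) + 9\right) - 928 = \left(8689 + 9\right) - 928 = 8698 - 928 = 7770$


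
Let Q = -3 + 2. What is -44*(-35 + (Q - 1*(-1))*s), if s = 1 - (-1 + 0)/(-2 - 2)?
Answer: 1540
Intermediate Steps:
s = ¾ (s = 1 - (-1)/(-4) = 1 - (-1)*(-1)/4 = 1 - 1*¼ = 1 - ¼ = ¾ ≈ 0.75000)
Q = -1
-44*(-35 + (Q - 1*(-1))*s) = -44*(-35 + (-1 - 1*(-1))*(¾)) = -44*(-35 + (-1 + 1)*(¾)) = -44*(-35 + 0*(¾)) = -44*(-35 + 0) = -44*(-35) = 1540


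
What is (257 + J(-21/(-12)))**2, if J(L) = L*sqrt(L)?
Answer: 4227479/64 + 1799*sqrt(7)/4 ≈ 67244.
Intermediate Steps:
J(L) = L**(3/2)
(257 + J(-21/(-12)))**2 = (257 + (-21/(-12))**(3/2))**2 = (257 + (-21*(-1/12))**(3/2))**2 = (257 + (7/4)**(3/2))**2 = (257 + 7*sqrt(7)/8)**2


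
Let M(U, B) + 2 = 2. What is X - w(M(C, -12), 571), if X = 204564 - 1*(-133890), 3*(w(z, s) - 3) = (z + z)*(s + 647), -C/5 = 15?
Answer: 338451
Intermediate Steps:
C = -75 (C = -5*15 = -75)
M(U, B) = 0 (M(U, B) = -2 + 2 = 0)
w(z, s) = 3 + 2*z*(647 + s)/3 (w(z, s) = 3 + ((z + z)*(s + 647))/3 = 3 + ((2*z)*(647 + s))/3 = 3 + (2*z*(647 + s))/3 = 3 + 2*z*(647 + s)/3)
X = 338454 (X = 204564 + 133890 = 338454)
X - w(M(C, -12), 571) = 338454 - (3 + (1294/3)*0 + (⅔)*571*0) = 338454 - (3 + 0 + 0) = 338454 - 1*3 = 338454 - 3 = 338451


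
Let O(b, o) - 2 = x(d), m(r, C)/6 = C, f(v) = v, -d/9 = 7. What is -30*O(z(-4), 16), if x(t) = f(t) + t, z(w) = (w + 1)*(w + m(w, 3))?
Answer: 3720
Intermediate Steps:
d = -63 (d = -9*7 = -63)
m(r, C) = 6*C
z(w) = (1 + w)*(18 + w) (z(w) = (w + 1)*(w + 6*3) = (1 + w)*(w + 18) = (1 + w)*(18 + w))
x(t) = 2*t (x(t) = t + t = 2*t)
O(b, o) = -124 (O(b, o) = 2 + 2*(-63) = 2 - 126 = -124)
-30*O(z(-4), 16) = -30*(-124) = 3720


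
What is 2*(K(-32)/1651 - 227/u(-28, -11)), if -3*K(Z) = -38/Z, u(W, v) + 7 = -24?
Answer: 17988707/1228344 ≈ 14.645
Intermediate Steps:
u(W, v) = -31 (u(W, v) = -7 - 24 = -31)
K(Z) = 38/(3*Z) (K(Z) = -(-38)/(3*Z) = 38/(3*Z))
2*(K(-32)/1651 - 227/u(-28, -11)) = 2*(((38/3)/(-32))/1651 - 227/(-31)) = 2*(((38/3)*(-1/32))*(1/1651) - 227*(-1/31)) = 2*(-19/48*1/1651 + 227/31) = 2*(-19/79248 + 227/31) = 2*(17988707/2456688) = 17988707/1228344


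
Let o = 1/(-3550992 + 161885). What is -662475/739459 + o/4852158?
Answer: -10894058638859891809/12160020690640627854 ≈ -0.89589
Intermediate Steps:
o = -1/3389107 (o = 1/(-3389107) = -1/3389107 ≈ -2.9506e-7)
-662475/739459 + o/4852158 = -662475/739459 - 1/3389107/4852158 = -662475*1/739459 - 1/3389107*1/4852158 = -662475/739459 - 1/16444482642906 = -10894058638859891809/12160020690640627854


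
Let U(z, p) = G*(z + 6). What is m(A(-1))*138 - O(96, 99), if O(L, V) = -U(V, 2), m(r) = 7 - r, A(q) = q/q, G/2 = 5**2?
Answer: 6078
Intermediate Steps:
G = 50 (G = 2*5**2 = 2*25 = 50)
A(q) = 1
U(z, p) = 300 + 50*z (U(z, p) = 50*(z + 6) = 50*(6 + z) = 300 + 50*z)
O(L, V) = -300 - 50*V (O(L, V) = -(300 + 50*V) = -300 - 50*V)
m(A(-1))*138 - O(96, 99) = (7 - 1*1)*138 - (-300 - 50*99) = (7 - 1)*138 - (-300 - 4950) = 6*138 - 1*(-5250) = 828 + 5250 = 6078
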